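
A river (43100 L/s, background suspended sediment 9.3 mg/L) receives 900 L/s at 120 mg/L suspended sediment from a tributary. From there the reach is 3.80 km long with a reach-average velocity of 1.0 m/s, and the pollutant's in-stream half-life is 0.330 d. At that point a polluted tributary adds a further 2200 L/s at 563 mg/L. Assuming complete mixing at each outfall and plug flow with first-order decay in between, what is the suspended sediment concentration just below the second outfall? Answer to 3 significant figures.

Flow-weighted average: C = (43100·9.300 + 900.0·120.0) / 44000 = 508800/44000 = 11.56 mg/L; combined flow 44000 L/s.
Travel time t = 3.80·1000 / 1.0 = 3800 s = 1.056 h.
Half-life 0.330 d → k = ln 2 / 0.330 = 2.100 d⁻¹.
Applying C = C₀e^(−kt): 11.56 × 0.9118 = 10.54 mg/L.
At the second outfall, C = (44000·10.54 + 2200·563.0) / (44000 + 2200) = 36.85 mg/L.

36.9 mg/L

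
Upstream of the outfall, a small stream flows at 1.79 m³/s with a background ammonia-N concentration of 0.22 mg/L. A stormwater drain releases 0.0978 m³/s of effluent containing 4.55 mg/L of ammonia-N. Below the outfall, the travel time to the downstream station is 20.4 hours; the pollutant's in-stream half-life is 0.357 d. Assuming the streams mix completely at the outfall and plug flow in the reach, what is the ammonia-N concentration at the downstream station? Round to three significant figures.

Conservation of mass: C = (1.790·0.2200 + 0.09780·4.550) / 1.888 = 0.8388/1.888 = 0.4443 mg/L.
Half-life 0.357 d → k = ln 2 / 0.357 = 1.942 d⁻¹.
Decay over the reach: 0.4443·exp(−kt) = 0.4443·0.1920 = 0.08530 mg/L.

0.0853 mg/L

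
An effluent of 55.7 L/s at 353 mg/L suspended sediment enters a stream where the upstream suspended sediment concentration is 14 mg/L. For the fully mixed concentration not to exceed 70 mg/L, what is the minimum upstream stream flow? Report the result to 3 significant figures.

Set C_mix = 70: (Q·14.00 + 55.70·353.0) / (Q + 55.70) = 70
→ Q = 55.70·(353.0 − 70)/(70 − 14.00) = 281.5 L/s.

281 L/s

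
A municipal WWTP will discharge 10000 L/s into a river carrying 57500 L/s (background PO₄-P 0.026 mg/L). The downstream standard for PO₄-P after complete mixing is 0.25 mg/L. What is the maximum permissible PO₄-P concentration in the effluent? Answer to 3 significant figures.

1.54 mg/L

At the limit, (Qr·Cr + Qe·Cₑ)/(Qr + Qe) = 0.25:
Cₑ = (67500·0.25 − 57500·0.02600) / 10000 = 1.538 mg/L.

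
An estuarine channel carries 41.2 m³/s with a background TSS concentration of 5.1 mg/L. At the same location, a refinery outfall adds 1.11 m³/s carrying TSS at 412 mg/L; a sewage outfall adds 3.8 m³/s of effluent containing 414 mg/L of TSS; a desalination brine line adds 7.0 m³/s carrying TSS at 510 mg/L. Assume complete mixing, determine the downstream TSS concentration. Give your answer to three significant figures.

109 mg/L

After mixing, C = (41.20·5.100 + 1.110·412.0 + 3.800·414.0 + 7.000·510.0) / 53.11 = 5811/53.11 = 109.4 mg/L.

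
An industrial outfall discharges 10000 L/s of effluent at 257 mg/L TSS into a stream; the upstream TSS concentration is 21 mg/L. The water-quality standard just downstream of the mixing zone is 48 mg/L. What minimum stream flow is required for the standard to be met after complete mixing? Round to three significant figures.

Set C_mix = 48: (Q·21.00 + 10000·257.0) / (Q + 10000) = 48
→ Q = 10000·(257.0 − 48)/(48 − 21.00) = 77410 L/s.

77400 L/s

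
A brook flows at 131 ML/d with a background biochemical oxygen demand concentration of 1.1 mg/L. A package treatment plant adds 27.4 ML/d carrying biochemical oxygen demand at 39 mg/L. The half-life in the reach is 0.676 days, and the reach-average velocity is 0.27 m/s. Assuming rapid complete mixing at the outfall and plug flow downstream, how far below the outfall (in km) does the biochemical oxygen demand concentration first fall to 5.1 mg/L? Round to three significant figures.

9.24 km

Mixed concentration C = ΣQC/ΣQ = (131.0·1.100 + 27.40·39.00) / 158.4 = 1213/158.4 = 7.656 mg/L.
Half-life 0.676 d → k = ln 2 / 0.676 = 1.025 d⁻¹.
Set 7.656·exp(−k·t) = 5.1 → t = ln(7.656/5.1)/k = 34230 s = 9.509 h.
Distance = v·t = 0.27·34230 = 9242 m = 9.242 km.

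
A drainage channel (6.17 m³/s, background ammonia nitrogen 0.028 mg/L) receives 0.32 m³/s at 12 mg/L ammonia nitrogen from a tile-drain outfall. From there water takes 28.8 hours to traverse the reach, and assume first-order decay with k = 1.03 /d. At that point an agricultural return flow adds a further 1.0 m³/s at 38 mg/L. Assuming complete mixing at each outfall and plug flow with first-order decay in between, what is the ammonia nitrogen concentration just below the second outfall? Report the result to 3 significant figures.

5.23 mg/L

Flow-weighted average: C = (6.170·0.02800 + 0.3200·12.00) / 6.490 = 4.013/6.490 = 0.6183 mg/L; combined flow 6.490 m³/s.
Applying C = C₀e^(−kt): 0.6183 × 0.2905 = 0.1796 mg/L.
Second outfall: C = (6.490·0.1796 + 1.000·38.00)/7.490 = 5.229 mg/L.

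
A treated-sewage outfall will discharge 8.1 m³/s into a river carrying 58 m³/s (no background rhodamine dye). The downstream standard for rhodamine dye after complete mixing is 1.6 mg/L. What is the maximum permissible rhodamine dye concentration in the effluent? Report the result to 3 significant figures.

13.1 mg/L

At the limit, (Qr·Cr + Qe·Cₑ)/(Qr + Qe) = 1.6:
Cₑ = (66.10·1.6 − 58.00·0) / 8.100 = 13.06 mg/L.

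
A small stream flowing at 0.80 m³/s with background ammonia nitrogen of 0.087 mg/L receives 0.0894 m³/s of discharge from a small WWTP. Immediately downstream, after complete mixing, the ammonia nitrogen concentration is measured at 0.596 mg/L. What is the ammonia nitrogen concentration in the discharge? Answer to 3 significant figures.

Mass balance: 0.8000·0.08700 + 0.08940·Cₑ = 0.8894·0.5960
→ Cₑ = (0.8894·0.5960 − 0.8000·0.08700) / 0.08940 = 5.151 mg/L.

5.15 mg/L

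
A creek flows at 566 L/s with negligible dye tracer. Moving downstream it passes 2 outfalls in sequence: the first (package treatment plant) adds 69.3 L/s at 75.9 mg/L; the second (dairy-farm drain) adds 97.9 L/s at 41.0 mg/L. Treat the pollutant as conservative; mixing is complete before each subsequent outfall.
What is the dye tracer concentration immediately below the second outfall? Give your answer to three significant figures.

12.6 mg/L

After outfall 1: Q = 566.0 + 69.30 = 635.3 L/s; C = (566.0·0 + 69.30·75.90)/635.3 = 8.279 mg/L.
After outfall 2: Q = 635.3 + 97.90 = 733.2 L/s; C = (635.3·8.279 + 97.90·41.00)/733.2 = 12.65 mg/L.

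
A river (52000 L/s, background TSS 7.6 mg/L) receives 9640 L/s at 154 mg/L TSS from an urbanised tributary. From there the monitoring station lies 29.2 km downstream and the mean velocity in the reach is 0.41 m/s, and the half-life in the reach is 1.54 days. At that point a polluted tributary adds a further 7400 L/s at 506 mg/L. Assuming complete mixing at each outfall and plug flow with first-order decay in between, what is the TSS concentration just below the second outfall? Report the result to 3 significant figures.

Mass balance: C = (52000·7.600 + 9640·154.0) / 61640 = 1880000/61640 = 30.50 mg/L; combined flow 61640 L/s.
Travel time t = 29.2·1000 / 0.41 = 71220 s = 19.78 h.
Half-life 1.54 d → k = ln 2 / 1.54 = 0.4501 d⁻¹.
Applying C = C₀e^(−kt): 30.50 × 0.6900 = 21.04 mg/L.
At the second outfall, C = (61640·21.04 + 7400·506.0) / (61640 + 7400) = 73.02 mg/L.

73.0 mg/L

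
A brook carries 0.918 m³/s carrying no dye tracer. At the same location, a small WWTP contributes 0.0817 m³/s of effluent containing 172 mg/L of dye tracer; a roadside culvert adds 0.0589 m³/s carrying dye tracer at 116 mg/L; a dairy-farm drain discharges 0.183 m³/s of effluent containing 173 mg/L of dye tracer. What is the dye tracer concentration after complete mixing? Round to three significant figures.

Mixed concentration C = ΣQC/ΣQ = (0.9180·0 + 0.08170·172.0 + 0.05890·116.0 + 0.1830·173.0) / 1.242 = 52.54/1.242 = 42.32 mg/L.

42.3 mg/L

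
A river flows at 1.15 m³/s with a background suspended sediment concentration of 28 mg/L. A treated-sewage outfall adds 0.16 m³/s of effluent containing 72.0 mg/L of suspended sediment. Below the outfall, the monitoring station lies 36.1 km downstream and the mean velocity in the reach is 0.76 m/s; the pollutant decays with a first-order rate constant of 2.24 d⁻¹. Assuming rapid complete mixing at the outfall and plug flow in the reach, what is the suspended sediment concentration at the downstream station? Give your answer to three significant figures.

Mass balance: C = (1.150·28.00 + 0.1600·72.00) / 1.310 = 43.72/1.310 = 33.37 mg/L.
Travel time t = 36.1·1000 / 0.76 = 47500 s = 13.19 h.
First-order decay: C = 33.37·exp(−k·t) = 33.37·0.2919 = 9.741 mg/L.

9.74 mg/L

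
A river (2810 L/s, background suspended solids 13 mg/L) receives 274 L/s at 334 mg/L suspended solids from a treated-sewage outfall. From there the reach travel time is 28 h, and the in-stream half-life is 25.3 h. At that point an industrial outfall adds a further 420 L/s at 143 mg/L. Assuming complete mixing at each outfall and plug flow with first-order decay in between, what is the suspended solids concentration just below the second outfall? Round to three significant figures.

Flow-weighted average: C = (2810·13.00 + 274.0·334.0) / 3084 = 128000/3084 = 41.52 mg/L; combined flow 3084 L/s.
Half-life 25.3 h → k = ln 2 / 25.3 = 0.02740 h⁻¹ = 0.6575 d⁻¹.
After decay, C = 41.52 × e^(−kt) = 41.52 × 0.4643 = 19.28 mg/L.
At the second outfall, C = (3084·19.28 + 420.0·143.0) / (3084 + 420.0) = 34.11 mg/L.

34.1 mg/L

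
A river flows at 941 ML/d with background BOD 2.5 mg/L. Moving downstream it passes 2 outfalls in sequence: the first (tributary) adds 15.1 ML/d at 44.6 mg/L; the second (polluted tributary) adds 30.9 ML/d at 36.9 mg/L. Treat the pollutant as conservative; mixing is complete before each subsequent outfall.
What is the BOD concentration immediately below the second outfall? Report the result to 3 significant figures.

4.22 mg/L

Below outfall 1: Q → 956.1 ML/d, C = (941.0·2.500 + 15.10·44.60)/956.1 = 3.165 mg/L.
Below outfall 2: Q → 987.0 ML/d, C = (956.1·3.165 + 30.90·36.90)/987.0 = 4.221 mg/L.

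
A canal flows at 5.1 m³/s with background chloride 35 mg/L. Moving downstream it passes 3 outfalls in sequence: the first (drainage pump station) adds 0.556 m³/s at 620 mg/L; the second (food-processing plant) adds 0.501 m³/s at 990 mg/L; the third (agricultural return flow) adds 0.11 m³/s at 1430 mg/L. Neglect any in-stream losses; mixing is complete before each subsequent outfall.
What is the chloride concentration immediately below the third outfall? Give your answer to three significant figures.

188 mg/L

Outfall 1: combined Q = 5.656 m³/s; C = (5.100·35.00 + 0.5560·620.0)/5.656 = 92.51 mg/L.
Outfall 2: combined Q = 6.157 m³/s; C = (5.656·92.51 + 0.5010·990.0)/6.157 = 165.5 mg/L.
Outfall 3: combined Q = 6.267 m³/s; C = (6.157·165.5 + 0.1100·1430)/6.267 = 187.7 mg/L.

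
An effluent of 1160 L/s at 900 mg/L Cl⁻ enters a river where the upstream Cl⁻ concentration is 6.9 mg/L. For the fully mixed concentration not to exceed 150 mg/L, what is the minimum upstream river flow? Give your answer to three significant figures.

Set C_mix = 150: (Q·6.900 + 1160·900.0) / (Q + 1160) = 150
→ Q = 1160·(900.0 − 150)/(150 − 6.900) = 6080 L/s.

6080 L/s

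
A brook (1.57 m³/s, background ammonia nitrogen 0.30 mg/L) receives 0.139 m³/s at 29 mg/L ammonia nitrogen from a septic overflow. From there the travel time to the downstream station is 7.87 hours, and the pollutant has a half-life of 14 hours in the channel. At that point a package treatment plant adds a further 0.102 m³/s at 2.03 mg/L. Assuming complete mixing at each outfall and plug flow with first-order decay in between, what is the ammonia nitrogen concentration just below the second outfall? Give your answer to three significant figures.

Mixed concentration C = ΣQC/ΣQ = (1.570·0.3000 + 0.1390·29.00) / 1.709 = 4.502/1.709 = 2.634 mg/L; combined flow 1.709 m³/s.
Half-life 14 h → k = ln 2 / 14 = 0.04951 h⁻¹ = 1.188 d⁻¹.
Applying C = C₀e^(−kt): 2.634 × 0.6773 = 1.784 mg/L.
At the second outfall, C = (1.709·1.784 + 0.1020·2.030) / (1.709 + 0.1020) = 1.798 mg/L.

1.80 mg/L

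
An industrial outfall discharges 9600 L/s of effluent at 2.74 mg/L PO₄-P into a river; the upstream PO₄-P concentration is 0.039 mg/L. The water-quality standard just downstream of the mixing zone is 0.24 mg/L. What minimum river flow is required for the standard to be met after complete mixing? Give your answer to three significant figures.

Set C_mix = 0.24: (Q·0.03900 + 9600·2.740) / (Q + 9600) = 0.24
→ Q = 9600·(2.740 − 0.24)/(0.24 − 0.03900) = 119400 L/s.

119000 L/s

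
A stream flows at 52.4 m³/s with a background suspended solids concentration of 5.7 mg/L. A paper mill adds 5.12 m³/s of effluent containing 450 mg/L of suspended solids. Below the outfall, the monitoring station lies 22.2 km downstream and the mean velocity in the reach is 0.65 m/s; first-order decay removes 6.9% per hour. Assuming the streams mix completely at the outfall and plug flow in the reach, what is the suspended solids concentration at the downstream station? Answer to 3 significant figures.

23.0 mg/L

Conservation of mass: C = (52.40·5.700 + 5.120·450.0) / 57.52 = 2603/57.52 = 45.25 mg/L.
Travel time t = 22.2·1000 / 0.65 = 34150 s = 9.487 h.
6.9%/h lost → k = −ln(1 − 0.069) = 0.07150 h⁻¹.
First-order decay: C = 45.25·exp(−k·t) = 45.25·0.5075 = 22.96 mg/L.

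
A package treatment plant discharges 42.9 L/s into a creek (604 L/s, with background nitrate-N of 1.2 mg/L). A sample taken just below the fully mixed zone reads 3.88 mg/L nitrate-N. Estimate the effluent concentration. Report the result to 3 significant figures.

Mass balance: 604.0·1.200 + 42.90·Cₑ = 646.9·3.880
→ Cₑ = (646.9·3.880 − 604.0·1.200) / 42.90 = 41.61 mg/L.

41.6 mg/L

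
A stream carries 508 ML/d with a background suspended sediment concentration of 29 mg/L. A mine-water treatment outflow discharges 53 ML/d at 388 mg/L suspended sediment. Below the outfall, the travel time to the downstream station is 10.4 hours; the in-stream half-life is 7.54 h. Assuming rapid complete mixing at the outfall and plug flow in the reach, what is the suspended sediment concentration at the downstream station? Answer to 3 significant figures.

24.2 mg/L

After mixing, C = (508.0·29.00 + 53.00·388.0) / 561.0 = 35300/561.0 = 62.92 mg/L.
Half-life 7.54 h → k = ln 2 / 7.54 = 0.09193 h⁻¹ = 2.206 d⁻¹.
After decay, C = 62.92 × e^(−kt) = 62.92 × 0.3844 = 24.19 mg/L.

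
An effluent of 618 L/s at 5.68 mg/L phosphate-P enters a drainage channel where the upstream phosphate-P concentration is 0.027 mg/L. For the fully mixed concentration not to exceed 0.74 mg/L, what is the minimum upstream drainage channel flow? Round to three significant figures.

Set C_mix = 0.74: (Q·0.02700 + 618.0·5.680) / (Q + 618.0) = 0.74
→ Q = 618.0·(5.680 − 0.74)/(0.74 − 0.02700) = 4282 L/s.

4280 L/s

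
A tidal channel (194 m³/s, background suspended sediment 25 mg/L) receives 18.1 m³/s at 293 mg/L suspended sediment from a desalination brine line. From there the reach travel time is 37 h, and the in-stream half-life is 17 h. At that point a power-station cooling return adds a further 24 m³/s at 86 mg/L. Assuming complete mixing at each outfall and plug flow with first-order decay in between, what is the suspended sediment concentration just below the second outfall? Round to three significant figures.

Mixed concentration C = ΣQC/ΣQ = (194.0·25.00 + 18.10·293.0) / 212.1 = 10150/212.1 = 47.87 mg/L; combined flow 212.1 m³/s.
Half-life 17 h → k = ln 2 / 17 = 0.04077 h⁻¹ = 0.9786 d⁻¹.
First-order decay: C = 47.87·exp(−k·t) = 47.87·0.2212 = 10.59 mg/L.
At the second outfall, C = (212.1·10.59 + 24.00·86.00) / (212.1 + 24.00) = 18.26 mg/L.

18.3 mg/L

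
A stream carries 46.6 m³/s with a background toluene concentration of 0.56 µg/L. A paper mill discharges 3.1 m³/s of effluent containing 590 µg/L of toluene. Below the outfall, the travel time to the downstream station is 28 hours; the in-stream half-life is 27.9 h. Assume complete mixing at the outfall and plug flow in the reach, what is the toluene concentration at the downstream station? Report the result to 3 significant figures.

18.6 µg/L

After mixing, C = (46.60·0.5600 + 3.100·590.0) / 49.70 = 1855/49.70 = 37.33 µg/L.
Half-life 27.9 h → k = ln 2 / 27.9 = 0.02484 h⁻¹ = 0.5963 d⁻¹.
After decay, C = 37.33 × e^(−kt) = 37.33 × 0.4988 = 18.62 µg/L.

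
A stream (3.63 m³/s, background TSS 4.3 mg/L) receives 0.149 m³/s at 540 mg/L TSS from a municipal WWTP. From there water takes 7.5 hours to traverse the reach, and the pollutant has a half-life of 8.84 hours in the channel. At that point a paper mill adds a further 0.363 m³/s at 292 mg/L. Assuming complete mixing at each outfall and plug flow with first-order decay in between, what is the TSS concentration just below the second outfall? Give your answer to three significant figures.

Mass balance: C = (3.630·4.300 + 0.1490·540.0) / 3.779 = 96.07/3.779 = 25.42 mg/L; combined flow 3.779 m³/s.
Half-life 8.84 h → k = ln 2 / 8.84 = 0.07841 h⁻¹ = 1.882 d⁻¹.
Applying C = C₀e^(−kt): 25.42 × 0.5554 = 14.12 mg/L.
Second outfall: C = (3.779·14.12 + 0.3630·292.0)/4.142 = 38.47 mg/L.

38.5 mg/L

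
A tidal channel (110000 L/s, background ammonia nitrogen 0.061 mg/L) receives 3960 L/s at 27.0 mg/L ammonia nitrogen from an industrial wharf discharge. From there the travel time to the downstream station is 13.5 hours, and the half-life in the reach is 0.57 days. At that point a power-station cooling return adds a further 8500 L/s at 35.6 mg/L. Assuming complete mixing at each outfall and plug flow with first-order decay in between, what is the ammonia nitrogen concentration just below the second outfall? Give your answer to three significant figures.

Conservation of mass: C = (110000·0.06100 + 3960·27.00) / 114000 = 113600/114000 = 0.9971 mg/L; combined flow 114000 L/s.
Half-life 0.57 d → k = ln 2 / 0.57 = 1.216 d⁻¹.
Applying C = C₀e^(−kt): 0.9971 × 0.5046 = 0.5031 mg/L.
At the second outfall, C = (114000·0.5031 + 8500·35.60) / (114000 + 8500) = 2.939 mg/L.

2.94 mg/L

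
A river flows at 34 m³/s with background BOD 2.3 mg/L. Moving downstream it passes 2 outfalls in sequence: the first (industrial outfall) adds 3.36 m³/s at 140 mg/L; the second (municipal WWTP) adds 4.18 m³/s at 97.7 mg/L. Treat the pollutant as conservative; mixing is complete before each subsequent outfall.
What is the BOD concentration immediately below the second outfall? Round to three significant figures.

23.0 mg/L

After outfall 1: Q = 34.00 + 3.360 = 37.36 m³/s; C = (34.00·2.300 + 3.360·140.0)/37.36 = 14.68 mg/L.
After outfall 2: Q = 37.36 + 4.180 = 41.54 m³/s; C = (37.36·14.68 + 4.180·97.70)/41.54 = 23.04 mg/L.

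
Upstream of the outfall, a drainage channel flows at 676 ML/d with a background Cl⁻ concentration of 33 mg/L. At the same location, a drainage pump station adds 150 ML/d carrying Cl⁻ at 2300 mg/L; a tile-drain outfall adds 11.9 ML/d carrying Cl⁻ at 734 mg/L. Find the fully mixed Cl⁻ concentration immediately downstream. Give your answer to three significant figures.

Conservation of mass: C = (676.0·33.00 + 150.0·2300 + 11.90·734.0) / 837.9 = 376000/837.9 = 448.8 mg/L.

449 mg/L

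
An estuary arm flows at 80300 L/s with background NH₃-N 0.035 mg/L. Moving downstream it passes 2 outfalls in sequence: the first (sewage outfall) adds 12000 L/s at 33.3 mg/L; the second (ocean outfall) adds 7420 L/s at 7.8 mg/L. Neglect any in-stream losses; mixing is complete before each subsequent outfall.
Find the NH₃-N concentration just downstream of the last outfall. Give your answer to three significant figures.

4.62 mg/L

After outfall 1: Q = 80300 + 12000 = 92300 L/s; C = (80300·0.03500 + 12000·33.30)/92300 = 4.360 mg/L.
After outfall 2: Q = 92300 + 7420 = 99720 L/s; C = (92300·4.360 + 7420·7.800)/99720 = 4.616 mg/L.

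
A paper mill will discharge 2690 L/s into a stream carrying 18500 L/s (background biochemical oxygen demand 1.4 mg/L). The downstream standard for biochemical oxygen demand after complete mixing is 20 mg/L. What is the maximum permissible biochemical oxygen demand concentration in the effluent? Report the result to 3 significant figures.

148 mg/L

At the limit, (Qr·Cr + Qe·Cₑ)/(Qr + Qe) = 20:
Cₑ = (21190·20 − 18500·1.400) / 2690 = 147.9 mg/L.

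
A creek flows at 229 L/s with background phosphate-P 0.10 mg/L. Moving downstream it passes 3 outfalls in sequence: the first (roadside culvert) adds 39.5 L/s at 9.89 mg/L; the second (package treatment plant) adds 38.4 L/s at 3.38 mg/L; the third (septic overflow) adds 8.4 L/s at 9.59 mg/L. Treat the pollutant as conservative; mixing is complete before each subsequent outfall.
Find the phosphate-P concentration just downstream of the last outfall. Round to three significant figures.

Outfall 1: combined Q = 268.5 L/s; C = (229.0·0.1000 + 39.50·9.890)/268.5 = 1.540 mg/L.
Outfall 2: combined Q = 306.9 L/s; C = (268.5·1.540 + 38.40·3.380)/306.9 = 1.770 mg/L.
Outfall 3: combined Q = 315.3 L/s; C = (306.9·1.770 + 8.400·9.590)/315.3 = 1.979 mg/L.

1.98 mg/L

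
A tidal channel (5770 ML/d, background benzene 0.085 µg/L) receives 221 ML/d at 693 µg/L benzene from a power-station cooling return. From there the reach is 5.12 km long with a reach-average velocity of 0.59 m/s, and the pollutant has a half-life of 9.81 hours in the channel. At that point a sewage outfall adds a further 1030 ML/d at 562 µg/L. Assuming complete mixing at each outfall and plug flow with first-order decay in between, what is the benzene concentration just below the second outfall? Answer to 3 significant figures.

101 µg/L

Flow-weighted average: C = (5770·0.08500 + 221.0·693.0) / 5991 = 153600/5991 = 25.65 µg/L; combined flow 5991 ML/d.
Travel time t = 5.12·1000 / 0.59 = 8678 s = 2.411 h.
Half-life 9.81 h → k = ln 2 / 9.81 = 0.07066 h⁻¹ = 1.696 d⁻¹.
First-order decay: C = 25.65·exp(−k·t) = 25.65·0.8434 = 21.63 µg/L.
At the second outfall, C = (5991·21.63 + 1030·562.0) / (5991 + 1030) = 100.9 µg/L.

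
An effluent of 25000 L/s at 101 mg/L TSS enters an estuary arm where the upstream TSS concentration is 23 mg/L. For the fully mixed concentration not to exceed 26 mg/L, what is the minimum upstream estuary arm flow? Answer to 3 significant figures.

625000 L/s

Set C_mix = 26: (Q·23.00 + 25000·101.0) / (Q + 25000) = 26
→ Q = 25000·(101.0 − 26)/(26 − 23.00) = 625000 L/s.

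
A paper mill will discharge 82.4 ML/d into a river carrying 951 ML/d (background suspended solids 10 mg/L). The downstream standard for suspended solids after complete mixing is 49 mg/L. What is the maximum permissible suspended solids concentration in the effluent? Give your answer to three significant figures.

At the limit, (Qr·Cr + Qe·Cₑ)/(Qr + Qe) = 49:
Cₑ = (1033·49 − 951.0·10.00) / 82.40 = 499.1 mg/L.

499 mg/L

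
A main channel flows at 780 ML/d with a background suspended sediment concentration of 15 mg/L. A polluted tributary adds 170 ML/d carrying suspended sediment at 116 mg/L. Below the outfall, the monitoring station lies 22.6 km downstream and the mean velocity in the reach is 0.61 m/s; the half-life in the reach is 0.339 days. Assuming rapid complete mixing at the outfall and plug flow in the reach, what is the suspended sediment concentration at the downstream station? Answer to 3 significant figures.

After mixing, C = (780.0·15.00 + 170.0·116.0) / 950.0 = 31420/950.0 = 33.07 mg/L.
Travel time t = 22.6·1000 / 0.61 = 37050 s = 10.29 h.
Half-life 0.339 d → k = ln 2 / 0.339 = 2.045 d⁻¹.
After decay, C = 33.07 × e^(−kt) = 33.07 × 0.4161 = 13.76 mg/L.

13.8 mg/L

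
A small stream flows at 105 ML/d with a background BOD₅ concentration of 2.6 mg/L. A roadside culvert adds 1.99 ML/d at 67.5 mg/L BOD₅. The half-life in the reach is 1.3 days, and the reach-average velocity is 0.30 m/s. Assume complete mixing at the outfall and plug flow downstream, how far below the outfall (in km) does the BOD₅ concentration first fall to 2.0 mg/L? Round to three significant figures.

31.3 km

Conservation of mass: C = (105.0·2.600 + 1.990·67.50) / 107.0 = 407.3/107.0 = 3.807 mg/L.
Half-life 1.3 d → k = ln 2 / 1.3 = 0.5332 d⁻¹.
Set 3.807·exp(−k·t) = 2.0 → t = ln(3.807/2.0)/k = 104300 s = 28.98 h.
Distance = v·t = 0.30·104300 = 31290 m = 31.29 km.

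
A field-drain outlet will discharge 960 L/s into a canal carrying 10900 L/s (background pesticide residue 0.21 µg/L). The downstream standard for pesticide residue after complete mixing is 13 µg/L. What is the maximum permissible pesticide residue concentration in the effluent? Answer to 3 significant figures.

158 µg/L

At the limit, (Qr·Cr + Qe·Cₑ)/(Qr + Qe) = 13:
Cₑ = (11860·13 − 10900·0.2100) / 960.0 = 158.2 µg/L.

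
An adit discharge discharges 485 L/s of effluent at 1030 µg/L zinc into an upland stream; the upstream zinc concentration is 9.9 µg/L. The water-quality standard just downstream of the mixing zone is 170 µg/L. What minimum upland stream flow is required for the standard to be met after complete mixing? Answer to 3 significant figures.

2610 L/s

Set C_mix = 170: (Q·9.900 + 485.0·1030) / (Q + 485.0) = 170
→ Q = 485.0·(1030 − 170)/(170 − 9.900) = 2605 L/s.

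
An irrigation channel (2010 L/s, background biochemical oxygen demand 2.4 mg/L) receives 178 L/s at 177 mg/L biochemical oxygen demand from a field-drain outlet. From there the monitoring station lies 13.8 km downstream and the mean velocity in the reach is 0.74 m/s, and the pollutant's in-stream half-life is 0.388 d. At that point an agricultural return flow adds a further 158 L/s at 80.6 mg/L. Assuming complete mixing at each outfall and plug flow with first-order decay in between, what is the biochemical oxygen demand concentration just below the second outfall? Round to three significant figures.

After mixing, C = (2010·2.400 + 178.0·177.0) / 2188 = 36330/2188 = 16.60 mg/L; combined flow 2188 L/s.
Travel time t = 13.8·1000 / 0.74 = 18650 s = 5.180 h.
Half-life 0.388 d → k = ln 2 / 0.388 = 1.786 d⁻¹.
Decay over the reach: 16.60·exp(−kt) = 16.60·0.6800 = 11.29 mg/L.
At the second outfall, C = (2188·11.29 + 158.0·80.60) / (2188 + 158.0) = 15.96 mg/L.

16.0 mg/L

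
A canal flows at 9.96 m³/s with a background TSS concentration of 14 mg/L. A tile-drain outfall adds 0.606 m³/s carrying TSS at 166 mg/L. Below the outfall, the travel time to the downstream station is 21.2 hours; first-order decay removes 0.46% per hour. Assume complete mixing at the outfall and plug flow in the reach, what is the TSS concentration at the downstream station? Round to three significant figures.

20.6 mg/L

Mass balance: C = (9.960·14.00 + 0.6060·166.0) / 10.57 = 240.0/10.57 = 22.72 mg/L.
0.46%/h lost → k = −ln(1 − 0.0046) = 0.004611 h⁻¹.
First-order decay: C = 22.72·exp(−k·t) = 22.72·0.9069 = 20.60 mg/L.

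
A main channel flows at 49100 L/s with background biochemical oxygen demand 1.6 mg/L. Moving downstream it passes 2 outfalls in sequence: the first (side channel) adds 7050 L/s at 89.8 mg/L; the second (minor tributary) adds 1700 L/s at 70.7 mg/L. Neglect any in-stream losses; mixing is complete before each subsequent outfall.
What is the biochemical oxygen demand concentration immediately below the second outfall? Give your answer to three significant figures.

After outfall 1: Q = 49100 + 7050 = 56150 L/s; C = (49100·1.600 + 7050·89.80)/56150 = 12.67 mg/L.
After outfall 2: Q = 56150 + 1700 = 57850 L/s; C = (56150·12.67 + 1700·70.70)/57850 = 14.38 mg/L.

14.4 mg/L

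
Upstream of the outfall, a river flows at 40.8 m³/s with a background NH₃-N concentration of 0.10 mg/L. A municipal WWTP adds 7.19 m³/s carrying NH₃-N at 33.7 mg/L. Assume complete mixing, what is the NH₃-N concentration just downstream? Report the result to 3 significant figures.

5.13 mg/L

Flow-weighted average: C = (40.80·0.1000 + 7.190·33.70) / 47.99 = 246.4/47.99 = 5.134 mg/L.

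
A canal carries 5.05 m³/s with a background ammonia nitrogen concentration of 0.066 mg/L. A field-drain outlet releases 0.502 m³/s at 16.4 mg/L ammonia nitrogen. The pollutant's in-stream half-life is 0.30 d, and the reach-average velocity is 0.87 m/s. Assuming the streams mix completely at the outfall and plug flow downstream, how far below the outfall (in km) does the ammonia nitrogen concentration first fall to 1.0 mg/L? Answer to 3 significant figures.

14.1 km

After mixing, C = (5.050·0.06600 + 0.5020·16.40) / 5.552 = 8.566/5.552 = 1.543 mg/L.
Half-life 0.30 d → k = ln 2 / 0.30 = 2.310 d⁻¹.
Set 1.543·exp(−k·t) = 1.0 → t = ln(1.543/1.0)/k = 16220 s = 4.505 h.
Distance = v·t = 0.87·16220 = 14110 m = 14.11 km.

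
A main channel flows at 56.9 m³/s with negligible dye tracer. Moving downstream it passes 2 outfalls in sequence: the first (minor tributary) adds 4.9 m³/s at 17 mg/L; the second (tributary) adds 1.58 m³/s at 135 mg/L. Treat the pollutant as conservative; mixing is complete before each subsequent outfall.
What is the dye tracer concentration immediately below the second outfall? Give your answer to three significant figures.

4.68 mg/L

After outfall 1: Q = 56.90 + 4.900 = 61.80 m³/s; C = (56.90·0 + 4.900·17.00)/61.80 = 1.348 mg/L.
After outfall 2: Q = 61.80 + 1.580 = 63.38 m³/s; C = (61.80·1.348 + 1.580·135.0)/63.38 = 4.680 mg/L.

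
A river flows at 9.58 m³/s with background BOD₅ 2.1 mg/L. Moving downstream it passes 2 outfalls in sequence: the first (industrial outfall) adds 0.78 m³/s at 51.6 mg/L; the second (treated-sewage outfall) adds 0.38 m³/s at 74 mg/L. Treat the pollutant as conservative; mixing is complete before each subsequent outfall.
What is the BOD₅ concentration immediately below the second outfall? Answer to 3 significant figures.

8.24 mg/L

After outfall 1: Q = 9.580 + 0.7800 = 10.36 m³/s; C = (9.580·2.100 + 0.7800·51.60)/10.36 = 5.827 mg/L.
After outfall 2: Q = 10.36 + 0.3800 = 10.74 m³/s; C = (10.36·5.827 + 0.3800·74.00)/10.74 = 8.239 mg/L.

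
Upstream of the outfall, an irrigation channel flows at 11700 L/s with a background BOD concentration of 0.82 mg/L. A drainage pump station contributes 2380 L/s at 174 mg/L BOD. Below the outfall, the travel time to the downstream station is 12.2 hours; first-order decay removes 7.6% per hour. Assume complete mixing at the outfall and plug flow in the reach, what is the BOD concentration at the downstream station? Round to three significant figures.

11.5 mg/L

Mass balance: C = (11700·0.8200 + 2380·174.0) / 14080 = 423700/14080 = 30.09 mg/L.
7.6%/h lost → k = −ln(1 − 0.076) = 0.07904 h⁻¹.
First-order decay: C = 30.09·exp(−k·t) = 30.09·0.3812 = 11.47 mg/L.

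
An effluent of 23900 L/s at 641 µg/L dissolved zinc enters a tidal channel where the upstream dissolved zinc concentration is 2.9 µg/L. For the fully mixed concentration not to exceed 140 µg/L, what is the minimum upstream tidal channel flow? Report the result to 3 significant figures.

87300 L/s

Set C_mix = 140: (Q·2.900 + 23900·641.0) / (Q + 23900) = 140
→ Q = 23900·(641.0 − 140)/(140 − 2.900) = 87340 L/s.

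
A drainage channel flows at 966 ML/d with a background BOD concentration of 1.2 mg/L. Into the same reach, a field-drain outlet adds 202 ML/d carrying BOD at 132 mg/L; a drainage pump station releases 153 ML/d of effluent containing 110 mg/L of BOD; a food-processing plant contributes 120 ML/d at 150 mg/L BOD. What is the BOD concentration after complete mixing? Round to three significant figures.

43.5 mg/L

After mixing, C = (966.0·1.200 + 202.0·132.0 + 153.0·110.0 + 120.0·150.0) / 1441 = 62650/1441 = 43.48 mg/L.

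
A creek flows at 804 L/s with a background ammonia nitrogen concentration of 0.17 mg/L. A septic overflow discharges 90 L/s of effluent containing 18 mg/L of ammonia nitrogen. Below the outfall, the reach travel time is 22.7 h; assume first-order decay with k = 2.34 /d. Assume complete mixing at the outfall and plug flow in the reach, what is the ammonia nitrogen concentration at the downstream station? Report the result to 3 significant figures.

0.215 mg/L

Flow-weighted average: C = (804.0·0.1700 + 90.00·18.00) / 894.0 = 1757/894.0 = 1.965 mg/L.
Applying C = C₀e^(−kt): 1.965 × 0.1093 = 0.2149 mg/L.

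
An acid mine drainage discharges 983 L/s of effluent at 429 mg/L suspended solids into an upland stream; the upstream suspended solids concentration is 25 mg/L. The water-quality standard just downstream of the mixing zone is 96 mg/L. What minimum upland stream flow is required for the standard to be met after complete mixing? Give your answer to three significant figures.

Set C_mix = 96: (Q·25.00 + 983.0·429.0) / (Q + 983.0) = 96
→ Q = 983.0·(429.0 − 96)/(96 − 25.00) = 4610 L/s.

4610 L/s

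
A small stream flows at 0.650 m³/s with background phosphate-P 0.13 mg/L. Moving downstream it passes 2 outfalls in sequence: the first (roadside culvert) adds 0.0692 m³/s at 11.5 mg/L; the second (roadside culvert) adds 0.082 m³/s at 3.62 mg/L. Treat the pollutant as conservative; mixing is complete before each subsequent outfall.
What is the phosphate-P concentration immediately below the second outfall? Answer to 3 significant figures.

1.47 mg/L

After outfall 1: Q = 0.6500 + 0.06920 = 0.7192 m³/s; C = (0.6500·0.1300 + 0.06920·11.50)/0.7192 = 1.224 mg/L.
After outfall 2: Q = 0.7192 + 0.08200 = 0.8012 m³/s; C = (0.7192·1.224 + 0.08200·3.620)/0.8012 = 1.469 mg/L.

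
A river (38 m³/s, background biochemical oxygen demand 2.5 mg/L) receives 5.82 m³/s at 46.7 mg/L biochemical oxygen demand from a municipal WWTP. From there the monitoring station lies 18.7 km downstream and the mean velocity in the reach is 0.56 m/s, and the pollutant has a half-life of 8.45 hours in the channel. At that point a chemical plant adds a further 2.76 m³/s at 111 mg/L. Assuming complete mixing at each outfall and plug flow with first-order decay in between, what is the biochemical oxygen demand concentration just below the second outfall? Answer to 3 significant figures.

10.3 mg/L

Mass balance: C = (38.00·2.500 + 5.820·46.70) / 43.82 = 366.8/43.82 = 8.370 mg/L; combined flow 43.82 m³/s.
Travel time t = 18.7·1000 / 0.56 = 33390 s = 9.276 h.
Half-life 8.45 h → k = ln 2 / 8.45 = 0.08203 h⁻¹ = 1.969 d⁻¹.
Applying C = C₀e^(−kt): 8.370 × 0.4673 = 3.911 mg/L.
Second outfall: C = (43.82·3.911 + 2.760·111.0)/46.58 = 10.26 mg/L.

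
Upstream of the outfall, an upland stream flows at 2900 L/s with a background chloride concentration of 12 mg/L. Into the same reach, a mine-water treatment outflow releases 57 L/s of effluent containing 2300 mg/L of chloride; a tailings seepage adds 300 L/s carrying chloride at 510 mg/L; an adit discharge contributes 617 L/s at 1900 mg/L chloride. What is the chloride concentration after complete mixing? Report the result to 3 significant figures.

385 mg/L

Mixed concentration C = ΣQC/ΣQ = (2900·12.00 + 57.00·2300 + 300.0·510.0 + 617.0·1900) / 3874 = 1491000/3874 = 384.9 mg/L.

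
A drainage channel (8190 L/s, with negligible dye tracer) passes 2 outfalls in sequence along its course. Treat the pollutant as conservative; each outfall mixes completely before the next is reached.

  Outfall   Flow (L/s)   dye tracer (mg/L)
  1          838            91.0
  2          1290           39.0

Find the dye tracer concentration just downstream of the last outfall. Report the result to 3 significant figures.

12.3 mg/L

After outfall 1: Q = 8190 + 838.0 = 9028 L/s; C = (8190·0 + 838.0·91.00)/9028 = 8.447 mg/L.
After outfall 2: Q = 9028 + 1290 = 10320 L/s; C = (9028·8.447 + 1290·39.00)/10320 = 12.27 mg/L.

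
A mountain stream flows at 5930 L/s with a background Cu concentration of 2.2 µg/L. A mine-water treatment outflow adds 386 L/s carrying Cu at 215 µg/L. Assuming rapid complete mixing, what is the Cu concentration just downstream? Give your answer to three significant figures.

Conservation of mass: C = (5930·2.200 + 386.0·215.0) / 6316 = 96040/6316 = 15.21 µg/L.

15.2 µg/L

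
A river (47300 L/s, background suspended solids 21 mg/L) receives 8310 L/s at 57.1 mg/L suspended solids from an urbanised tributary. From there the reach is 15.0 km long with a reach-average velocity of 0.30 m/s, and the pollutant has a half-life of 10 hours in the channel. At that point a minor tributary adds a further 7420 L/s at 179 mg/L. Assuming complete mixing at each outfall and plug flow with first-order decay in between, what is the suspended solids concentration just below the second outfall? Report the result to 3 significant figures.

30.0 mg/L

Flow-weighted average: C = (47300·21.00 + 8310·57.10) / 55610 = 1468000/55610 = 26.39 mg/L; combined flow 55610 L/s.
Travel time t = 15.0·1000 / 0.30 = 50000 s = 13.89 h.
Half-life 10 h → k = ln 2 / 10 = 0.06931 h⁻¹ = 1.664 d⁻¹.
Decay over the reach: 26.39·exp(−kt) = 26.39·0.3819 = 10.08 mg/L.
At the second outfall, C = (55610·10.08 + 7420·179.0) / (55610 + 7420) = 29.96 mg/L.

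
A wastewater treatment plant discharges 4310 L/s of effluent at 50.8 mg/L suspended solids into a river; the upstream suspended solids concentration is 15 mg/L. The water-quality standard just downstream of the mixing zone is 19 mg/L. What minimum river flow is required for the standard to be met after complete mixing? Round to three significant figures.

Set C_mix = 19: (Q·15.00 + 4310·50.80) / (Q + 4310) = 19
→ Q = 4310·(50.80 − 19)/(19 − 15.00) = 34260 L/s.

34300 L/s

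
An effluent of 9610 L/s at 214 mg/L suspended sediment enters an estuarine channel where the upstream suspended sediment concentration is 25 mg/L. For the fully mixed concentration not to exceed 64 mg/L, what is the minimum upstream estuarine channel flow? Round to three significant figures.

37000 L/s

Set C_mix = 64: (Q·25.00 + 9610·214.0) / (Q + 9610) = 64
→ Q = 9610·(214.0 − 64)/(64 − 25.00) = 36960 L/s.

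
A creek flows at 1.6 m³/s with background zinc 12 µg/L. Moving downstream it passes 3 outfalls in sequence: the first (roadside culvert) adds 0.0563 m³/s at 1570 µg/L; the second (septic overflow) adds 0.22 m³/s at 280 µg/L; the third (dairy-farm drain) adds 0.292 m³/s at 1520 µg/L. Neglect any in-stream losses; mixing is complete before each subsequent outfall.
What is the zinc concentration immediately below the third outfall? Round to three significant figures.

283 µg/L

After outfall 1: Q = 1.600 + 0.05630 = 1.656 m³/s; C = (1.600·12.00 + 0.05630·1570)/1.656 = 64.96 µg/L.
After outfall 2: Q = 1.656 + 0.2200 = 1.876 m³/s; C = (1.656·64.96 + 0.2200·280.0)/1.876 = 90.17 µg/L.
After outfall 3: Q = 1.876 + 0.2920 = 2.168 m³/s; C = (1.876·90.17 + 0.2920·1520)/2.168 = 282.7 µg/L.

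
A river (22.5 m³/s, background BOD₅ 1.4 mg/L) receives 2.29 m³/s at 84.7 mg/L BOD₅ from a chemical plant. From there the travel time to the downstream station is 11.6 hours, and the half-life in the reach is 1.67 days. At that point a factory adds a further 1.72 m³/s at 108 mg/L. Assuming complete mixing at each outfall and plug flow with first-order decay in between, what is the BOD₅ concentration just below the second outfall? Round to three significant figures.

14.0 mg/L

Conservation of mass: C = (22.50·1.400 + 2.290·84.70) / 24.79 = 225.5/24.79 = 9.095 mg/L; combined flow 24.79 m³/s.
Half-life 1.67 d → k = ln 2 / 1.67 = 0.4151 d⁻¹.
First-order decay: C = 9.095·exp(−k·t) = 9.095·0.8182 = 7.442 mg/L.
Second outfall: C = (24.79·7.442 + 1.720·108.0)/26.51 = 13.97 mg/L.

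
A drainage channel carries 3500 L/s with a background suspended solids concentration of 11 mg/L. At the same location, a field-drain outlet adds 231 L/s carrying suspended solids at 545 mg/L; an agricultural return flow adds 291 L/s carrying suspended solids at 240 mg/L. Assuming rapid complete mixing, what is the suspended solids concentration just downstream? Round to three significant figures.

58.2 mg/L

Mixed concentration C = ΣQC/ΣQ = (3500·11.00 + 231.0·545.0 + 291.0·240.0) / 4022 = 234200/4022 = 58.24 mg/L.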